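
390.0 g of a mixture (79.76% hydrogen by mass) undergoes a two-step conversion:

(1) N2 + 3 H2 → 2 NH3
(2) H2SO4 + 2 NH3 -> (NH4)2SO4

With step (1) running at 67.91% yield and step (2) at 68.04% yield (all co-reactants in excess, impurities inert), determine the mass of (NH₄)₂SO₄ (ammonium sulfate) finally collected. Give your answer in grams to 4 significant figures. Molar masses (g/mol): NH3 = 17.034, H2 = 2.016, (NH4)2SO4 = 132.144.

3140 g

Pure H2 = 390.0 × 0.7976 = 311.06 g.
n(H2) = 311.06 / 2.016 = 154.30 mol.
Step 1 (H2:NH3 = 3:2): theoretical n(NH3) = 102.87 mol; at 67.91% yield, n(NH3) = 69.856 mol.
Step 2 (NH3:(NH4)2SO4 = 2:1): theoretical n((NH4)2SO4) = 34.928 mol, so theoretical mass = 34.928 × 132.144 = 4615.5 g.
At 68.04% yield, actual mass of (NH4)2SO4 = 4615.5 × 0.6804 = 3140.4 g.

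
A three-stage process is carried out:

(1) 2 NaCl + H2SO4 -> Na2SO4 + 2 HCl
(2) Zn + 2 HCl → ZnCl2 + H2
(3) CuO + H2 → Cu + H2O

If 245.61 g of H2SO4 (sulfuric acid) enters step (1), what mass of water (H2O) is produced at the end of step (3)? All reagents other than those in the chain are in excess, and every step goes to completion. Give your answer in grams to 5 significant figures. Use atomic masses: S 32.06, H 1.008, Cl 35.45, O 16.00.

M(H2SO4) = 2(1.008) + 32.06 + 4(16.00) = 98.076 g/mol.
M(H2O) = 2(1.008) + 16.00 = 18.016 g/mol.
n(H2SO4) = 245.61 / 98.076 = 2.50428 mol.
Reaction (1): H2SO4→HCl ratio 1:2 ⇒ n(HCl) = 5.00856 mol.
Reaction (2): HCl→H2 ratio 2:1 ⇒ n(H2) = 2.50428 mol.
Reaction (3): H2→H2O ratio 1:1 ⇒ n(H2O) = 2.50428 mol.
Mass of H2O = 2.50428 × 18.016 = 45.1172 g.

45.117 g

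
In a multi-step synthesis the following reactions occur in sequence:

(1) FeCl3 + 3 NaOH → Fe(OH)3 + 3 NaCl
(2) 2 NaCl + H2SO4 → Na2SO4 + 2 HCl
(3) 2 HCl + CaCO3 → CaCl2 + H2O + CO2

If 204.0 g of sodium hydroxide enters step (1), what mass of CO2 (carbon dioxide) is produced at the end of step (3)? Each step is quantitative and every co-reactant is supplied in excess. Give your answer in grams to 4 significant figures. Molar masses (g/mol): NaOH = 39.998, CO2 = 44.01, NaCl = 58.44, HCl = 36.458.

112.2 g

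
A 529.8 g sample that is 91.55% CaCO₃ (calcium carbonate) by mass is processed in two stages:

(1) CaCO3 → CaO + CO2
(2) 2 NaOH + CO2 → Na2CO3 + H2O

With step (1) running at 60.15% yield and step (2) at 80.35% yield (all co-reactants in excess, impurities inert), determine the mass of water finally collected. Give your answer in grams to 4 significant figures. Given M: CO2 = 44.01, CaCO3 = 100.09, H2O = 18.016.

42.19 g

Pure CaCO3 = 529.8 × 0.9155 = 485.03 g.
n(CaCO3) = 485.03 / 100.09 = 4.8460 mol.
Step 1 (CaCO3:CO2 = 1:1): theoretical n(CO2) = 4.8460 mol; at 60.15% yield, n(CO2) = 2.9148 mol.
Step 2 (CO2:H2O = 1:1): theoretical n(H2O) = 2.9148 mol, so theoretical mass = 2.9148 × 18.016 = 52.514 g.
At 80.35% yield, actual mass of H2O = 52.514 × 0.8035 = 42.195 g.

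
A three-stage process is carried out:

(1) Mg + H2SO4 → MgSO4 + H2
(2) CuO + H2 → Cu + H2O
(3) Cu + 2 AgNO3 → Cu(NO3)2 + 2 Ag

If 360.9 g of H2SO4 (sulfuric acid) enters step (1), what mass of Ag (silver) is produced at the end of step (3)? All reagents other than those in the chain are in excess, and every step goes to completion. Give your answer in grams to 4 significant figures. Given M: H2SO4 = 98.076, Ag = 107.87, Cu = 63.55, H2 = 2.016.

n(H2SO4) = 360.9 / 98.076 = 3.6798 mol.
Reaction (1): H2SO4→H2 ratio 1:1 ⇒ n(H2) = 3.6798 mol.
Reaction (2): H2→Cu ratio 1:1 ⇒ n(Cu) = 3.6798 mol.
Reaction (3): Cu→Ag ratio 1:2 ⇒ n(Ag) = 7.3596 mol.
Mass of Ag = 7.3596 × 107.87 = 793.88 g.

793.9 g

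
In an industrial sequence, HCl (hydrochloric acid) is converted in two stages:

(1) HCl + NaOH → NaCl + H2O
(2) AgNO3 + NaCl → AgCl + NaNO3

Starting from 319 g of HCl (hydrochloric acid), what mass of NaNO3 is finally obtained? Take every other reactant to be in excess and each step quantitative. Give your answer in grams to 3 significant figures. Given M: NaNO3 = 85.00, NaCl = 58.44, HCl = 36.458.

n(HCl) = 319.0 / 36.458 = 8.750 mol.
Step 1 gives a 1:1 ratio of HCl to NaCl, so n(NaCl) = 8.750 mol.
In step 2 the NaCl:NaNO3 ratio is 1:1, so n(NaNO3) = 8.750 mol.
Mass of NaNO3 = 8.750 × 85.00 = 743.7 g.

744 g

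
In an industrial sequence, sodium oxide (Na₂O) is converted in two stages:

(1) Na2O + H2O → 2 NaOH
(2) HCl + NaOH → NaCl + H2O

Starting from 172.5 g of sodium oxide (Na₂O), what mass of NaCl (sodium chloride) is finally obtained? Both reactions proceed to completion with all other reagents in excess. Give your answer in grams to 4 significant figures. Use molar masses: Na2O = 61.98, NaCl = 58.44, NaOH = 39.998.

n(Na2O) = 172.50 / 61.98 = 2.7832 mol.
Step 1 gives a 1:2 ratio of Na2O to NaOH, so n(NaOH) = 5.5663 mol.
In step 2 the NaOH:NaCl ratio is 1:1, so n(NaCl) = 5.5663 mol.
Mass of NaCl = 5.5663 × 58.44 = 325.30 g.

325.3 g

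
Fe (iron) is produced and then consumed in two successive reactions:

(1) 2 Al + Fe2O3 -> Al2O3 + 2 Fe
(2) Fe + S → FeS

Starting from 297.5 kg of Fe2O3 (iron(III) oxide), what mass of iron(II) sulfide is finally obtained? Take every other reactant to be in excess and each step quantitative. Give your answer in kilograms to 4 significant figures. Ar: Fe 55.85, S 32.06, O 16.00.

327.5 kg

M(Fe2O3) = 2(55.85) + 3(16.00) = 159.70 g/mol.
M(FeS) = 55.85 + 32.06 = 87.91 g/mol.
297.5 kg = 297500 g.
n(Fe2O3) = 297500 / 159.70 = 1862.9 mol.
Step 1 gives a 1:2 ratio of Fe2O3 to Fe, so n(Fe) = 3725.7 mol.
In step 2 the Fe:FeS ratio is 1:1, so n(FeS) = 3725.7 mol.
Mass of FeS = 3725.7 × 87.91 = 327530 g = 327.5 kg.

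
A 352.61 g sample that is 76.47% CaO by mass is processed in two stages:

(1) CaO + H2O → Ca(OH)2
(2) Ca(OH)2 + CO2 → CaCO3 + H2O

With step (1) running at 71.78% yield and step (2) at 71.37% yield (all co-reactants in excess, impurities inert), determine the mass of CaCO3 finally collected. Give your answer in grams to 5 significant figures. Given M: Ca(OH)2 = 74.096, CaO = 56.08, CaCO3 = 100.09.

246.54 g

Pure CaO = 352.61 × 0.7647 = 269.641 g.
n(CaO) = 269.641 / 56.08 = 4.80815 mol.
Step 1 (CaO:Ca(OH)2 = 1:1): theoretical n(Ca(OH)2) = 4.80815 mol; at 71.78% yield, n(Ca(OH)2) = 3.45129 mol.
Step 2 (Ca(OH)2:CaCO3 = 1:1): theoretical n(CaCO3) = 3.45129 mol, so theoretical mass = 3.45129 × 100.09 = 345.439 g.
At 71.37% yield, actual mass of CaCO3 = 345.439 × 0.7137 = 246.540 g.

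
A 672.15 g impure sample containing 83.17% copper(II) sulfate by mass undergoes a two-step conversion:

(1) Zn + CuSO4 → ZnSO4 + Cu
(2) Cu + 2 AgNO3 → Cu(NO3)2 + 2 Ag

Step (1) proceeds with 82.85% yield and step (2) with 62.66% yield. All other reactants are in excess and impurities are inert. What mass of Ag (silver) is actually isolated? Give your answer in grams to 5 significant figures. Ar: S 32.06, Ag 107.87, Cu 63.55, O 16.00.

392.27 g

Pure CuSO4 = 672.15 × 0.8317 = 559.027 g.
M(CuSO4) = 63.55 + 32.06 + 4(16.00) = 159.61 g/mol.
M(Ag) = 107.87 g/mol.
n(CuSO4) = 559.027 / 159.61 = 3.50246 mol.
Step 1 (CuSO4:Cu = 1:1): theoretical n(Cu) = 3.50246 mol; at 82.85% yield, n(Cu) = 2.90179 mol.
Step 2 (Cu:Ag = 1:2): theoretical n(Ag) = 5.80357 mol, so theoretical mass = 5.80357 × 107.87 = 626.031 g.
At 62.66% yield, actual mass of Ag = 626.031 × 0.6266 = 392.271 g.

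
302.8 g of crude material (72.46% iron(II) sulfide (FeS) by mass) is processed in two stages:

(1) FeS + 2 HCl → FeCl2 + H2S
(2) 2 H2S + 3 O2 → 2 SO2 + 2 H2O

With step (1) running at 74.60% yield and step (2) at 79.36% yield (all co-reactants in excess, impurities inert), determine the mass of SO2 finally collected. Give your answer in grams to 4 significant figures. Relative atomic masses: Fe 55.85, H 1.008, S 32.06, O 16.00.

94.65 g

Pure FeS = 302.8 × 0.7246 = 219.41 g.
M(FeS) = 55.85 + 32.06 = 87.91 g/mol.
M(SO2) = 32.06 + 2(16.00) = 64.06 g/mol.
n(FeS) = 219.41 / 87.91 = 2.4958 mol.
Step 1 (FeS:H2S = 1:1): theoretical n(H2S) = 2.4958 mol; at 74.60% yield, n(H2S) = 1.8619 mol.
Step 2 (H2S:SO2 = 2:2): theoretical n(SO2) = 1.8619 mol, so theoretical mass = 1.8619 × 64.06 = 119.27 g.
At 79.36% yield, actual mass of SO2 = 119.27 × 0.7936 = 94.655 g.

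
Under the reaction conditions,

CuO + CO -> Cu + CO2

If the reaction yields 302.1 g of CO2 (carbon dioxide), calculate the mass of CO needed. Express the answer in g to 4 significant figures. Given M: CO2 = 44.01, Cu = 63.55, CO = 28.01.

192.3 g

n(CO2) = 302.10 g / 44.01 g/mol = 6.8643 mol.
From the equation the CO2:CO mole ratio is 1:1, so n(CO) = 6.8643 × 1/1 = 6.8643 mol.
Mass of CO = 6.8643 mol × 28.01 g/mol = 192.27 g.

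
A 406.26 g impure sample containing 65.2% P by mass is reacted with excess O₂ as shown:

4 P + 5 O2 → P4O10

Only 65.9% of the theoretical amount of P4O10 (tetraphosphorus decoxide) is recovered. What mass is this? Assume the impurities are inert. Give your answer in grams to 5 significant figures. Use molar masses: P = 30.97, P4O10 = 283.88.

400.01 g

Pure P available = 406.26 g × 0.652 = 264.882 g.
n(P) = 264.882 g / 30.97 g/mol = 8.55284 mol.
From the equation the P:P4O10 mole ratio is 4:1, so n(P4O10) = 8.55284 × 1/4 = 2.13821 mol.
Mass of P4O10 = 2.13821 mol × 283.88 g/mol = 606.995 g.
Actual mass collected = 606.995 g × 0.659 = 400.010 g.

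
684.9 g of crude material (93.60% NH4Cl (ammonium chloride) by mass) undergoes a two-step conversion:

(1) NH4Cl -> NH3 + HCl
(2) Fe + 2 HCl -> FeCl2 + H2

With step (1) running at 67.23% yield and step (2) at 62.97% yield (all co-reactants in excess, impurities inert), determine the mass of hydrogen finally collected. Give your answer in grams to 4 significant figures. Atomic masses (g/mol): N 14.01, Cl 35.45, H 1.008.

Pure NH4Cl = 684.9 × 0.9360 = 641.07 g.
M(NH4Cl) = 14.01 + 4(1.008) + 35.45 = 53.492 g/mol.
M(H2) = 2(1.008) = 2.016 g/mol.
n(NH4Cl) = 641.07 / 53.492 = 11.984 mol.
Step 1 (NH4Cl:HCl = 1:1): theoretical n(HCl) = 11.984 mol; at 67.23% yield, n(HCl) = 8.0571 mol.
Step 2 (HCl:H2 = 2:1): theoretical n(H2) = 4.0285 mol, so theoretical mass = 4.0285 × 2.016 = 8.1215 g.
At 62.97% yield, actual mass of H2 = 8.1215 × 0.6297 = 5.1141 g.

5.114 g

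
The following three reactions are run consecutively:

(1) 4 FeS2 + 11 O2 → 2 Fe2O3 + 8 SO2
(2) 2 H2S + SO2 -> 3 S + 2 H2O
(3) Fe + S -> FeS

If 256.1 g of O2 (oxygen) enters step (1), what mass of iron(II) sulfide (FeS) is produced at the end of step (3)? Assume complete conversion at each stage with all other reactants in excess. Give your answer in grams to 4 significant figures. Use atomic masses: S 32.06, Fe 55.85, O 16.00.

M(O2) = 2(16.00) = 32.00 g/mol.
M(FeS) = 55.85 + 32.06 = 87.91 g/mol.
n(O2) = 256.1 / 32.00 = 8.0031 mol.
Reaction (1): O2→SO2 ratio 11:8 ⇒ n(SO2) = 5.8205 mol.
Reaction (2): SO2→S ratio 1:3 ⇒ n(S) = 17.461 mol.
Reaction (3): S→FeS ratio 1:1 ⇒ n(FeS) = 17.461 mol.
Mass of FeS = 17.461 × 87.91 = 1535.0 g.

1535 g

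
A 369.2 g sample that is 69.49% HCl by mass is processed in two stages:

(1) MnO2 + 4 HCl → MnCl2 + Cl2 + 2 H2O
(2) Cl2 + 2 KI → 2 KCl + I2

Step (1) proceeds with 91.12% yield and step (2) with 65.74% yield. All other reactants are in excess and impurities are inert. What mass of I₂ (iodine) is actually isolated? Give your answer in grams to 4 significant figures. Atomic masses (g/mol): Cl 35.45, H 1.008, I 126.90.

267.5 g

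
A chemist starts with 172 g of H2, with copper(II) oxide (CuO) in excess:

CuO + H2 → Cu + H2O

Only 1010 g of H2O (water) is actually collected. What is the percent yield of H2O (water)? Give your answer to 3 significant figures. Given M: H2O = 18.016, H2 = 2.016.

65.7 %

n(H2) = 172.0 g / 2.016 g/mol = 85.32 mol.
From the equation the H2:H2O mole ratio is 1:1, so n(H2O) = 85.32 × 1/1 = 85.32 mol.
Mass of H2O = 85.32 mol × 18.016 g/mol = 1537 g.
This is the theoretical yield. Percent yield = 1010 g / 1537 g × 100% = 65.71%.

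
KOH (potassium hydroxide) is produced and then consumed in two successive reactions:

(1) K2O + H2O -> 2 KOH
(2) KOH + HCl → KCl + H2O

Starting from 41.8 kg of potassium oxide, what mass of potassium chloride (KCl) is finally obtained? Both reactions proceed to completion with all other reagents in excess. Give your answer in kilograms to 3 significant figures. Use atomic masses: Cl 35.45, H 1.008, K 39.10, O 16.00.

M(K2O) = 2(39.10) + 16.00 = 94.20 g/mol.
M(KCl) = 39.10 + 35.45 = 74.55 g/mol.
41.8 kg = 41800 g.
n(K2O) = 41800 / 94.20 = 443.7 mol.
Step 1 gives a 1:2 ratio of K2O to KOH, so n(KOH) = 887.5 mol.
In step 2 the KOH:KCl ratio is 1:1, so n(KCl) = 887.5 mol.
Mass of KCl = 887.5 × 74.55 = 66160 g = 66.2 kg.

66.2 kg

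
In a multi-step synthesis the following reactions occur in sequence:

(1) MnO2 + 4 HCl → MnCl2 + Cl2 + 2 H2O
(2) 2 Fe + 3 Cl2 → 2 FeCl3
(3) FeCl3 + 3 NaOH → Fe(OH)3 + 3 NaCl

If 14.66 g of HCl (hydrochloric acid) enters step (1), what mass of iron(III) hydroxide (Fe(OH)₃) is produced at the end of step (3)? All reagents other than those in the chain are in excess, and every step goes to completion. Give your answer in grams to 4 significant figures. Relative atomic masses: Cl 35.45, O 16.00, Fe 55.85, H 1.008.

7.162 g

M(HCl) = 1.008 + 35.45 = 36.458 g/mol.
M(Fe(OH)3) = 55.85 + 3(16.00) + 3(1.008) = 106.874 g/mol.
n(HCl) = 14.66 / 36.458 = 0.40211 mol.
Reaction (1): HCl→Cl2 ratio 4:1 ⇒ n(Cl2) = 0.10053 mol.
Reaction (2): Cl2→FeCl3 ratio 3:2 ⇒ n(FeCl3) = 0.067018 mol.
Reaction (3): FeCl3→Fe(OH)3 ratio 1:1 ⇒ n(Fe(OH)3) = 0.067018 mol.
Mass of Fe(OH)3 = 0.067018 × 106.874 = 7.1625 g.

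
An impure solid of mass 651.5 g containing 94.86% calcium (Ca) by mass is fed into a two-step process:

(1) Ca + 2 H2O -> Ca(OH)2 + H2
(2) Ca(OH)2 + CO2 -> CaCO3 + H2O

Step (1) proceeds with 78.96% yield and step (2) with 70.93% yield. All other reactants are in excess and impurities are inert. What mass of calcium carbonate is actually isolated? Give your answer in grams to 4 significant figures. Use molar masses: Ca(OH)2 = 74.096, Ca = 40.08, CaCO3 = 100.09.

Pure Ca = 651.5 × 0.9486 = 618.01 g.
n(Ca) = 618.01 / 40.08 = 15.419 mol.
Step 1 (Ca:Ca(OH)2 = 1:1): theoretical n(Ca(OH)2) = 15.419 mol; at 78.96% yield, n(Ca(OH)2) = 12.175 mol.
Step 2 (Ca(OH)2:CaCO3 = 1:1): theoretical n(CaCO3) = 12.175 mol, so theoretical mass = 12.175 × 100.09 = 1218.6 g.
At 70.93% yield, actual mass of CaCO3 = 1218.6 × 0.7093 = 864.37 g.

864.4 g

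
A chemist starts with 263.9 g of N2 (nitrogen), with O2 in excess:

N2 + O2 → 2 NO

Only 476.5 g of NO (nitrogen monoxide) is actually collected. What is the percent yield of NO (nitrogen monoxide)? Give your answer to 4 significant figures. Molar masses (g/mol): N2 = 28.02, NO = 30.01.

n(N2) = 263.90 g / 28.02 g/mol = 9.4183 mol.
From the equation the N2:NO mole ratio is 1:2, so n(NO) = 9.4183 × 2/1 = 18.837 mol.
Mass of NO = 18.837 mol × 30.01 g/mol = 565.28 g.
This is the theoretical yield. Percent yield = 476.5 g / 565.28 g × 100% = 84.294%.

84.29 %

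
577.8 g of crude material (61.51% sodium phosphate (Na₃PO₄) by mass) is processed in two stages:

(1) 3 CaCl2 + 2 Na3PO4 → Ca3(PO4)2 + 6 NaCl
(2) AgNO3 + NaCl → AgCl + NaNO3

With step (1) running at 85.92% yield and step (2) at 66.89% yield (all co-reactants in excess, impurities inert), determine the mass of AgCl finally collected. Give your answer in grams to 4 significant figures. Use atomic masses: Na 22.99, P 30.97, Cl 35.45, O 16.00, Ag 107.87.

535.7 g

Pure Na3PO4 = 577.8 × 0.6151 = 355.40 g.
M(Na3PO4) = 3(22.99) + 30.97 + 4(16.00) = 163.94 g/mol.
M(AgCl) = 107.87 + 35.45 = 143.32 g/mol.
n(Na3PO4) = 355.40 / 163.94 = 2.1679 mol.
Step 1 (Na3PO4:NaCl = 2:6): theoretical n(NaCl) = 6.5037 mol; at 85.92% yield, n(NaCl) = 5.5880 mol.
Step 2 (NaCl:AgCl = 1:1): theoretical n(AgCl) = 5.5880 mol, so theoretical mass = 5.5880 × 143.32 = 800.87 g.
At 66.89% yield, actual mass of AgCl = 800.87 × 0.6689 = 535.70 g.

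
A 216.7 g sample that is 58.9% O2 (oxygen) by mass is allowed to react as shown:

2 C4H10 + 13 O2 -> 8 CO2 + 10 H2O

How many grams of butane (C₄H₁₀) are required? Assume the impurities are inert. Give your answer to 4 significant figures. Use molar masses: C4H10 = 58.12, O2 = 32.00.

Mass of pure O2 = 216.7 g × 0.589 = 127.64 g.
n(O2) = 127.64 g / 32.00 g/mol = 3.9886 mol.
From the equation the O2:C4H10 mole ratio is 13:2, so n(C4H10) = 3.9886 × 2/13 = 0.61364 mol.
Mass of C4H10 = 0.61364 mol × 58.12 g/mol = 35.665 g.

35.66 g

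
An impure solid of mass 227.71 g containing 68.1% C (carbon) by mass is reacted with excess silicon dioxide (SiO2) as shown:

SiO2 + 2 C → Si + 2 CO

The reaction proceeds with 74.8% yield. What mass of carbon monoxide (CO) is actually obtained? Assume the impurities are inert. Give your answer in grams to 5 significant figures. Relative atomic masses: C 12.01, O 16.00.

Pure C available = 227.71 g × 0.681 = 155.071 g.
M(C) = 12.01 g/mol.
M(CO) = 12.01 + 16.00 = 28.01 g/mol.
n(C) = 155.071 g / 12.01 g/mol = 12.9118 mol.
From the equation the C:CO mole ratio is 2:2, so n(CO) = 12.9118 × 2/2 = 12.9118 mol.
Mass of CO = 12.9118 mol × 28.01 g/mol = 361.659 g.
Actual mass collected = 361.659 g × 0.748 = 270.521 g.

270.52 g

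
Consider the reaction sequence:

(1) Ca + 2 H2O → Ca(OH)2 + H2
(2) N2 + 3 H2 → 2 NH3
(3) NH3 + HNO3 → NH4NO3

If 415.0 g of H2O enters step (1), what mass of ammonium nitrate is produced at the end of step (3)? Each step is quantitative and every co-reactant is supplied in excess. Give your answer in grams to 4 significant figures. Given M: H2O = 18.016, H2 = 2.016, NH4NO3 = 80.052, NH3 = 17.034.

n(H2O) = 415.0 / 18.016 = 23.035 mol.
Reaction (1): H2O→H2 ratio 2:1 ⇒ n(H2) = 11.518 mol.
Reaction (2): H2→NH3 ratio 3:2 ⇒ n(NH3) = 7.6784 mol.
Reaction (3): NH3→NH4NO3 ratio 1:1 ⇒ n(NH4NO3) = 7.6784 mol.
Mass of NH4NO3 = 7.6784 × 80.052 = 614.67 g.

614.7 g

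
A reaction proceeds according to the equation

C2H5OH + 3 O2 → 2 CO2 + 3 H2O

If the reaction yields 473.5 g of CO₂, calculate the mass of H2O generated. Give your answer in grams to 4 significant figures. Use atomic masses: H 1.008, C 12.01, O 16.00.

290.7 g

M(CO2) = 12.01 + 2(16.00) = 44.01 g/mol.
M(H2O) = 2(1.008) + 16.00 = 18.016 g/mol.
n(CO2) = 473.50 g / 44.01 g/mol = 10.759 mol.
From the equation the CO2:H2O mole ratio is 2:3, so n(H2O) = 10.759 × 3/2 = 16.138 mol.
Mass of H2O = 16.138 mol × 18.016 g/mol = 290.75 g.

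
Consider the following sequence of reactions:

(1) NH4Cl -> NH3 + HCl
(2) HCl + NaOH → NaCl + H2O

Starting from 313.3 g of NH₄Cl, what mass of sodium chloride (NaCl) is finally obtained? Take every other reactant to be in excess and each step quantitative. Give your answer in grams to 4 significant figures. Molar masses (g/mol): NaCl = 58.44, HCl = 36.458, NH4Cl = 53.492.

342.3 g

n(NH4Cl) = 313.30 / 53.492 = 5.8570 mol.
Step 1 gives a 1:1 ratio of NH4Cl to HCl, so n(HCl) = 5.8570 mol.
In step 2 the HCl:NaCl ratio is 1:1, so n(NaCl) = 5.8570 mol.
Mass of NaCl = 5.8570 × 58.44 = 342.28 g.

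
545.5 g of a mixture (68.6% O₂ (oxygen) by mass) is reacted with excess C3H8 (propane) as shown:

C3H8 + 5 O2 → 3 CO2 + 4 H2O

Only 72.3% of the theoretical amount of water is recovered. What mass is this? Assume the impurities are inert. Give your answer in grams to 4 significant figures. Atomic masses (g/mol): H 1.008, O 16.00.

Pure O2 available = 545.5 g × 0.686 = 374.21 g.
M(O2) = 2(16.00) = 32.00 g/mol.
M(H2O) = 2(1.008) + 16.00 = 18.016 g/mol.
n(O2) = 374.21 g / 32.00 g/mol = 11.694 mol.
From the equation the O2:H2O mole ratio is 5:4, so n(H2O) = 11.694 × 4/5 = 9.3553 mol.
Mass of H2O = 9.3553 mol × 18.016 g/mol = 168.55 g.
Actual mass collected = 168.55 g × 0.723 = 121.86 g.

121.9 g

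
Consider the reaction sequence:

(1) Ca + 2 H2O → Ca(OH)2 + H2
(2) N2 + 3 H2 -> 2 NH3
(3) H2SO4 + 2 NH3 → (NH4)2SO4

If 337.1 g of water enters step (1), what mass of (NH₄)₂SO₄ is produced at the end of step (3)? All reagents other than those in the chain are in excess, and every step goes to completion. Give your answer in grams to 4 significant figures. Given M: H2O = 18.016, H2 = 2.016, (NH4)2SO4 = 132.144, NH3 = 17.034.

n(H2O) = 337.1 / 18.016 = 18.711 mol.
Reaction (1): H2O→H2 ratio 2:1 ⇒ n(H2) = 9.3556 mol.
Reaction (2): H2→NH3 ratio 3:2 ⇒ n(NH3) = 6.2370 mol.
Reaction (3): NH3→(NH4)2SO4 ratio 2:1 ⇒ n((NH4)2SO4) = 3.1185 mol.
Mass of (NH4)2SO4 = 3.1185 × 132.144 = 412.09 g.

412.1 g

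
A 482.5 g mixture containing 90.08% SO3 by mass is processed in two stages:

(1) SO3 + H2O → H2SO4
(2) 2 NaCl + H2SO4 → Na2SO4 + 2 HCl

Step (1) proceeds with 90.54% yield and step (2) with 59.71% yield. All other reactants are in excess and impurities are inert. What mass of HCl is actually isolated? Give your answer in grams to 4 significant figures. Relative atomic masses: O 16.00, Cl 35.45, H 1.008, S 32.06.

214.0 g

Pure SO3 = 482.5 × 0.9008 = 434.64 g.
M(SO3) = 32.06 + 3(16.00) = 80.06 g/mol.
M(HCl) = 1.008 + 35.45 = 36.458 g/mol.
n(SO3) = 434.64 / 80.06 = 5.4289 mol.
Step 1 (SO3:H2SO4 = 1:1): theoretical n(H2SO4) = 5.4289 mol; at 90.54% yield, n(H2SO4) = 4.9153 mol.
Step 2 (H2SO4:HCl = 1:2): theoretical n(HCl) = 9.8306 mol, so theoretical mass = 9.8306 × 36.458 = 358.40 g.
At 59.71% yield, actual mass of HCl = 358.40 × 0.5971 = 214.00 g.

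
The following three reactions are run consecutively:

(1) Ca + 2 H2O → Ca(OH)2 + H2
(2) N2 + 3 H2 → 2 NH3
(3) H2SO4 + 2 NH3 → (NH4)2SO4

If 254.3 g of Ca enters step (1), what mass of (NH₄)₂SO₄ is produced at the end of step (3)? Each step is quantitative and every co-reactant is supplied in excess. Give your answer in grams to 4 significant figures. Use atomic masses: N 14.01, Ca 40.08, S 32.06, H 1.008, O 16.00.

M(Ca) = 40.08 g/mol.
M((NH4)2SO4) = 2(14.01) + 8(1.008) + 32.06 + 4(16.00) = 132.144 g/mol.
n(Ca) = 254.3 / 40.08 = 6.3448 mol.
Reaction (1): Ca→H2 ratio 1:1 ⇒ n(H2) = 6.3448 mol.
Reaction (2): H2→NH3 ratio 3:2 ⇒ n(NH3) = 4.2299 mol.
Reaction (3): NH3→(NH4)2SO4 ratio 2:1 ⇒ n((NH4)2SO4) = 2.1149 mol.
Mass of (NH4)2SO4 = 2.1149 × 132.144 = 279.48 g.

279.5 g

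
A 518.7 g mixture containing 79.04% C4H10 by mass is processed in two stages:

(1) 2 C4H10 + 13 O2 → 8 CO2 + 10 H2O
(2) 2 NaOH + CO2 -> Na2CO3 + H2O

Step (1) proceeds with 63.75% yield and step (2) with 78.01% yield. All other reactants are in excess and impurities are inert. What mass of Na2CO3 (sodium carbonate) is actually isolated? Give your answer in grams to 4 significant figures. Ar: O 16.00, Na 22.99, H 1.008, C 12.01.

1487 g

Pure C4H10 = 518.7 × 0.7904 = 409.98 g.
M(C4H10) = 4(12.01) + 10(1.008) = 58.12 g/mol.
M(Na2CO3) = 2(22.99) + 12.01 + 3(16.00) = 105.99 g/mol.
n(C4H10) = 409.98 / 58.12 = 7.0540 mol.
Step 1 (C4H10:CO2 = 2:8): theoretical n(CO2) = 28.216 mol; at 63.75% yield, n(CO2) = 17.988 mol.
Step 2 (CO2:Na2CO3 = 1:1): theoretical n(Na2CO3) = 17.988 mol, so theoretical mass = 17.988 × 105.99 = 1906.5 g.
At 78.01% yield, actual mass of Na2CO3 = 1906.5 × 0.7801 = 1487.3 g.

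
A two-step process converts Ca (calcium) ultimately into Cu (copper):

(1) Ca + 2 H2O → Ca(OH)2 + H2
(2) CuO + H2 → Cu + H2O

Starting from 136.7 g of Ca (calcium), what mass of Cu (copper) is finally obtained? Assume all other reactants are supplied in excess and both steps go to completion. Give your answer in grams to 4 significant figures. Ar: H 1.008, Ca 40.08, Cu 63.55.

216.7 g

M(Ca) = 40.08 g/mol.
M(Cu) = 63.55 g/mol.
n(Ca) = 136.70 / 40.08 = 3.4107 mol.
Step 1 gives a 1:1 ratio of Ca to H2, so n(H2) = 3.4107 mol.
In step 2 the H2:Cu ratio is 1:1, so n(Cu) = 3.4107 mol.
Mass of Cu = 3.4107 × 63.55 = 216.75 g.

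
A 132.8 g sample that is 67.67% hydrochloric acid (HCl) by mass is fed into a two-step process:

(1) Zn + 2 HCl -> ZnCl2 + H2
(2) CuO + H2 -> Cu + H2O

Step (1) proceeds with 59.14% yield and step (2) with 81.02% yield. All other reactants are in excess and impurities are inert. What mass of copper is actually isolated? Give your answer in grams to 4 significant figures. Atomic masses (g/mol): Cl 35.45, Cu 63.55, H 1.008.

37.53 g

Pure HCl = 132.8 × 0.6767 = 89.866 g.
M(HCl) = 1.008 + 35.45 = 36.458 g/mol.
M(Cu) = 63.55 g/mol.
n(HCl) = 89.866 / 36.458 = 2.4649 mol.
Step 1 (HCl:H2 = 2:1): theoretical n(H2) = 1.2325 mol; at 59.14% yield, n(H2) = 0.72887 mol.
Step 2 (H2:Cu = 1:1): theoretical n(Cu) = 0.72887 mol, so theoretical mass = 0.72887 × 63.55 = 46.320 g.
At 81.02% yield, actual mass of Cu = 46.320 × 0.8102 = 37.528 g.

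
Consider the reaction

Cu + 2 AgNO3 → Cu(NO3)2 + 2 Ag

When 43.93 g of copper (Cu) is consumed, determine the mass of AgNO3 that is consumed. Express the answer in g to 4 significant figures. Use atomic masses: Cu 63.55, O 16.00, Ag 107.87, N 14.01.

234.9 g

M(Cu) = 63.55 g/mol.
M(AgNO3) = 107.87 + 14.01 + 3(16.00) = 169.88 g/mol.
n(Cu) = 43.930 g / 63.55 g/mol = 0.69127 mol.
From the equation the Cu:AgNO3 mole ratio is 1:2, so n(AgNO3) = 0.69127 × 2/1 = 1.3825 mol.
Mass of AgNO3 = 1.3825 mol × 169.88 g/mol = 234.86 g.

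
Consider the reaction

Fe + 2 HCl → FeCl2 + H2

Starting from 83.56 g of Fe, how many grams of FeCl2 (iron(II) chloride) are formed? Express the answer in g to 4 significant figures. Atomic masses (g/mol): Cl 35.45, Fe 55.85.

M(Fe) = 55.85 g/mol.
M(FeCl2) = 55.85 + 2(35.45) = 126.75 g/mol.
n(Fe) = 83.560 g / 55.85 g/mol = 1.4962 mol.
From the equation the Fe:FeCl2 mole ratio is 1:1, so n(FeCl2) = 1.4962 × 1/1 = 1.4962 mol.
Mass of FeCl2 = 1.4962 mol × 126.75 g/mol = 189.64 g.

189.6 g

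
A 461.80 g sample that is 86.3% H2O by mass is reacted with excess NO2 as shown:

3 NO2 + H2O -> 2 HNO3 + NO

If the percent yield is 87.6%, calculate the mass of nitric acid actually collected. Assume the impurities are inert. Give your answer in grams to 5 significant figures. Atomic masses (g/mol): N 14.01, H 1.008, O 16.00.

Pure H2O available = 461.80 g × 0.863 = 398.533 g.
M(H2O) = 2(1.008) + 16.00 = 18.016 g/mol.
M(HNO3) = 1.008 + 14.01 + 3(16.00) = 63.018 g/mol.
n(H2O) = 398.533 g / 18.016 g/mol = 22.1211 mol.
From the equation the H2O:HNO3 mole ratio is 1:2, so n(HNO3) = 22.1211 × 2/1 = 44.2422 mol.
Mass of HNO3 = 44.2422 mol × 63.018 g/mol = 2788.05 g.
Actual mass collected = 2788.05 g × 0.876 = 2442.33 g.

2442.3 g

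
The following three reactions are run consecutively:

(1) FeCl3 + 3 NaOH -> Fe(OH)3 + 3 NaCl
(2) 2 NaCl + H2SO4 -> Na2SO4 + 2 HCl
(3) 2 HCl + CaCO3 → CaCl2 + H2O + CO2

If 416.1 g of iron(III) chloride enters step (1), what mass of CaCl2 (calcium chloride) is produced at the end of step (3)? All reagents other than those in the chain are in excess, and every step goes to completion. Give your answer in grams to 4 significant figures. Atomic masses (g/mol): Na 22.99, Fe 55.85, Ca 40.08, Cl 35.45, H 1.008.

427.1 g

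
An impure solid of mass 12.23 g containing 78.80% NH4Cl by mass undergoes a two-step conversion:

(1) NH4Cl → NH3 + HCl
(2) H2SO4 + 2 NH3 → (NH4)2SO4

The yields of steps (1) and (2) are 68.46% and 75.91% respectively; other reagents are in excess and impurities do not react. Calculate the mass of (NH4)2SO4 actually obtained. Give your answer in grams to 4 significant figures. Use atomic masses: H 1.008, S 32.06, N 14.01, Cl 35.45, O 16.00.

6.186 g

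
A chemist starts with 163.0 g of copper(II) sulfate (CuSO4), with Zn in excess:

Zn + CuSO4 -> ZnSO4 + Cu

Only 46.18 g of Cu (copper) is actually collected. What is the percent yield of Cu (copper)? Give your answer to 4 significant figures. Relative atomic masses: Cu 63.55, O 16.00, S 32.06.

M(CuSO4) = 63.55 + 32.06 + 4(16.00) = 159.61 g/mol.
M(Cu) = 63.55 g/mol.
n(CuSO4) = 163.00 g / 159.61 g/mol = 1.0212 mol.
From the equation the CuSO4:Cu mole ratio is 1:1, so n(Cu) = 1.0212 × 1/1 = 1.0212 mol.
Mass of Cu = 1.0212 mol × 63.55 g/mol = 64.900 g.
This is the theoretical yield. Percent yield = 46.18 g / 64.900 g × 100% = 71.156%.

71.16 %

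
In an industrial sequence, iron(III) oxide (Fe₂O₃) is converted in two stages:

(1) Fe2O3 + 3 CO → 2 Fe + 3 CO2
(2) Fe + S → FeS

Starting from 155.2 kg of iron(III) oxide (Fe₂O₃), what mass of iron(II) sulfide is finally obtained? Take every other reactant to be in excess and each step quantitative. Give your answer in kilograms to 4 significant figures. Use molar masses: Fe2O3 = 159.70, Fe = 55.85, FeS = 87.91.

170.9 kg

155.2 kg = 155200 g.
n(Fe2O3) = 155200 / 159.70 = 971.82 mol.
Step 1 gives a 1:2 ratio of Fe2O3 to Fe, so n(Fe) = 1943.6 mol.
In step 2 the Fe:FeS ratio is 1:1, so n(FeS) = 1943.6 mol.
Mass of FeS = 1943.6 × 87.91 = 170870 g = 170.9 kg.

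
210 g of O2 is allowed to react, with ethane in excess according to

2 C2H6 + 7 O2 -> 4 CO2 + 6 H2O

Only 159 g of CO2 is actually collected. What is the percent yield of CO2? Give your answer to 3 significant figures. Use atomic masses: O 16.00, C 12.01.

96.3 %

M(O2) = 2(16.00) = 32.00 g/mol.
M(CO2) = 12.01 + 2(16.00) = 44.01 g/mol.
n(O2) = 210.0 g / 32.00 g/mol = 6.562 mol.
From the equation the O2:CO2 mole ratio is 7:4, so n(CO2) = 6.562 × 4/7 = 3.750 mol.
Mass of CO2 = 3.750 mol × 44.01 g/mol = 165.0 g.
This is the theoretical yield. Percent yield = 159 g / 165.0 g × 100% = 96.34%.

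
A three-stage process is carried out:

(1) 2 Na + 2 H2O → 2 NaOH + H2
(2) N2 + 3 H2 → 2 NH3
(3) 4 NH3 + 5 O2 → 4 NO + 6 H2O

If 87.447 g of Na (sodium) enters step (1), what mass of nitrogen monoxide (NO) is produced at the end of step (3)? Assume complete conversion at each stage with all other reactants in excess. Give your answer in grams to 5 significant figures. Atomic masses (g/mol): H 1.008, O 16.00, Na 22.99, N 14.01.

M(Na) = 22.99 g/mol.
M(NO) = 14.01 + 16.00 = 30.01 g/mol.
n(Na) = 87.447 / 22.99 = 3.80370 mol.
Reaction (1): Na→H2 ratio 2:1 ⇒ n(H2) = 1.90185 mol.
Reaction (2): H2→NH3 ratio 3:2 ⇒ n(NH3) = 1.26790 mol.
Reaction (3): NH3→NO ratio 4:4 ⇒ n(NO) = 1.26790 mol.
Mass of NO = 1.26790 × 30.01 = 38.0497 g.

38.050 g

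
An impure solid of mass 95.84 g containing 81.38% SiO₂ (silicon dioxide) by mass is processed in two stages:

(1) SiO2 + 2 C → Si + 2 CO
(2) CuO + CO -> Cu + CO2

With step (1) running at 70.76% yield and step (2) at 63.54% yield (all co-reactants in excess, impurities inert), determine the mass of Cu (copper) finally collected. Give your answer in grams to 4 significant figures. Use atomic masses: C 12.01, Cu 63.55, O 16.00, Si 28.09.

Pure SiO2 = 95.84 × 0.8138 = 77.995 g.
M(SiO2) = 28.09 + 2(16.00) = 60.09 g/mol.
M(Cu) = 63.55 g/mol.
n(SiO2) = 77.995 / 60.09 = 1.2980 mol.
Step 1 (SiO2:CO = 1:2): theoretical n(CO) = 2.5959 mol; at 70.76% yield, n(CO) = 1.8369 mol.
Step 2 (CO:Cu = 1:1): theoretical n(Cu) = 1.8369 mol, so theoretical mass = 1.8369 × 63.55 = 116.73 g.
At 63.54% yield, actual mass of Cu = 116.73 × 0.6354 = 74.172 g.

74.17 g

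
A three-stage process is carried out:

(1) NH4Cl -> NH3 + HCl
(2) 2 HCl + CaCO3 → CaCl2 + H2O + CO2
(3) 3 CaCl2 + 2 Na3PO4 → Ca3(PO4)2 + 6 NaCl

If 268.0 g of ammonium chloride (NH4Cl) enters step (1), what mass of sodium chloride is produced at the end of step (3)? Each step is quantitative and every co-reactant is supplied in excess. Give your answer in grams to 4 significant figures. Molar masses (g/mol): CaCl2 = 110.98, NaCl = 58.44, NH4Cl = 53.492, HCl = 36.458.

292.8 g

n(NH4Cl) = 268.0 / 53.492 = 5.0101 mol.
Reaction (1): NH4Cl→HCl ratio 1:1 ⇒ n(HCl) = 5.0101 mol.
Reaction (2): HCl→CaCl2 ratio 2:1 ⇒ n(CaCl2) = 2.5050 mol.
Reaction (3): CaCl2→NaCl ratio 3:6 ⇒ n(NaCl) = 5.0101 mol.
Mass of NaCl = 5.0101 × 58.44 = 292.79 g.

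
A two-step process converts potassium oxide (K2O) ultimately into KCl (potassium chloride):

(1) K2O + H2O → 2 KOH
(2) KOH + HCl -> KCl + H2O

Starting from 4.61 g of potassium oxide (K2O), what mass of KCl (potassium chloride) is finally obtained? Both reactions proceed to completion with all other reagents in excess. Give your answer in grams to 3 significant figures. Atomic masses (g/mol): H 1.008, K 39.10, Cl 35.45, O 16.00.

7.30 g

M(K2O) = 2(39.10) + 16.00 = 94.20 g/mol.
M(KCl) = 39.10 + 35.45 = 74.55 g/mol.
n(K2O) = 4.610 / 94.20 = 0.04894 mol.
Step 1 gives a 1:2 ratio of K2O to KOH, so n(KOH) = 0.09788 mol.
In step 2 the KOH:KCl ratio is 1:1, so n(KCl) = 0.09788 mol.
Mass of KCl = 0.09788 × 74.55 = 7.297 g.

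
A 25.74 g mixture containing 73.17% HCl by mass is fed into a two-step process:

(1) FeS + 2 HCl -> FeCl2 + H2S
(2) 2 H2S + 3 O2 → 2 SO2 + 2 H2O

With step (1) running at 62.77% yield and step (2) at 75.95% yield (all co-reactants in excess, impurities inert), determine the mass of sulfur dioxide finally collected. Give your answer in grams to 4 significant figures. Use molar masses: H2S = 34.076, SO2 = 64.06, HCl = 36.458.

Pure HCl = 25.74 × 0.7317 = 18.834 g.
n(HCl) = 18.834 / 36.458 = 0.51659 mol.
Step 1 (HCl:H2S = 2:1): theoretical n(H2S) = 0.25830 mol; at 62.77% yield, n(H2S) = 0.16213 mol.
Step 2 (H2S:SO2 = 2:2): theoretical n(SO2) = 0.16213 mol, so theoretical mass = 0.16213 × 64.06 = 10.386 g.
At 75.95% yield, actual mass of SO2 = 10.386 × 0.7595 = 7.8883 g.

7.888 g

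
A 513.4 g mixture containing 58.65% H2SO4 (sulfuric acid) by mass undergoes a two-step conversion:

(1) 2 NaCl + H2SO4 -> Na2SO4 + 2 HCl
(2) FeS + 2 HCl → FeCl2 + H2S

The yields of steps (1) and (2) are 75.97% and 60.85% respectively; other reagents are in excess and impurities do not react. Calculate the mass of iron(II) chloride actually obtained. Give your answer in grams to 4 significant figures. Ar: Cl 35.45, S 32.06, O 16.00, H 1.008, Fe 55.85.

Pure H2SO4 = 513.4 × 0.5865 = 301.11 g.
M(H2SO4) = 2(1.008) + 32.06 + 4(16.00) = 98.076 g/mol.
M(FeCl2) = 55.85 + 2(35.45) = 126.75 g/mol.
n(H2SO4) = 301.11 / 98.076 = 3.0702 mol.
Step 1 (H2SO4:HCl = 1:2): theoretical n(HCl) = 6.1403 mol; at 75.97% yield, n(HCl) = 4.6648 mol.
Step 2 (HCl:FeCl2 = 2:1): theoretical n(FeCl2) = 2.3324 mol, so theoretical mass = 2.3324 × 126.75 = 295.63 g.
At 60.85% yield, actual mass of FeCl2 = 295.63 × 0.6085 = 179.89 g.

179.9 g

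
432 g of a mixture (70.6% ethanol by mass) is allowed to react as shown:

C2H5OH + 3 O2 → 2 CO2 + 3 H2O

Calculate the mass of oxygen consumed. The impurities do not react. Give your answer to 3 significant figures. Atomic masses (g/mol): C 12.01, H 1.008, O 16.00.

636 g

Mass of pure C2H5OH = 432 g × 0.706 = 305.0 g.
M(C2H5OH) = 2(12.01) + 6(1.008) + 16.00 = 46.068 g/mol.
M(O2) = 2(16.00) = 32.00 g/mol.
n(C2H5OH) = 305.0 g / 46.068 g/mol = 6.620 mol.
From the equation the C2H5OH:O2 mole ratio is 1:3, so n(O2) = 6.620 × 3/1 = 19.86 mol.
Mass of O2 = 19.86 mol × 32.00 g/mol = 635.6 g.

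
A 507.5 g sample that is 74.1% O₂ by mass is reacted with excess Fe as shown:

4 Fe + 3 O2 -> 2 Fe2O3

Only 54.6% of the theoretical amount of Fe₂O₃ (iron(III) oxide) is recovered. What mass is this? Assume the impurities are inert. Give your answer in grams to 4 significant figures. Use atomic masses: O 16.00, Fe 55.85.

683.1 g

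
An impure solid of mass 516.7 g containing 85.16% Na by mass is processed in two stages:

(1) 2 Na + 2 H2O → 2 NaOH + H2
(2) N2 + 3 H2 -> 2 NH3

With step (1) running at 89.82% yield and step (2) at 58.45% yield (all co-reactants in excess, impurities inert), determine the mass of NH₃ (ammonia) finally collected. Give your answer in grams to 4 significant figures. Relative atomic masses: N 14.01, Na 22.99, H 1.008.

Pure Na = 516.7 × 0.8516 = 440.02 g.
M(Na) = 22.99 g/mol.
M(NH3) = 14.01 + 3(1.008) = 17.034 g/mol.
n(Na) = 440.02 / 22.99 = 19.140 mol.
Step 1 (Na:H2 = 2:1): theoretical n(H2) = 9.5699 mol; at 89.82% yield, n(H2) = 8.5956 mol.
Step 2 (H2:NH3 = 3:2): theoretical n(NH3) = 5.7304 mol, so theoretical mass = 5.7304 × 17.034 = 97.612 g.
At 58.45% yield, actual mass of NH3 = 97.612 × 0.5845 = 57.054 g.

57.05 g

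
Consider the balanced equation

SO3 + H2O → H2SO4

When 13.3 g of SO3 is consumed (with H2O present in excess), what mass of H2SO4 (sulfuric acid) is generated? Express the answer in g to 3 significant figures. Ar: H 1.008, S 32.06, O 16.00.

16.3 g

M(SO3) = 32.06 + 3(16.00) = 80.06 g/mol.
M(H2SO4) = 2(1.008) + 32.06 + 4(16.00) = 98.076 g/mol.
n(SO3) = 13.30 g / 80.06 g/mol = 0.1661 mol.
From the equation the SO3:H2SO4 mole ratio is 1:1, so n(H2SO4) = 0.1661 × 1/1 = 0.1661 mol.
Mass of H2SO4 = 0.1661 mol × 98.076 g/mol = 16.29 g.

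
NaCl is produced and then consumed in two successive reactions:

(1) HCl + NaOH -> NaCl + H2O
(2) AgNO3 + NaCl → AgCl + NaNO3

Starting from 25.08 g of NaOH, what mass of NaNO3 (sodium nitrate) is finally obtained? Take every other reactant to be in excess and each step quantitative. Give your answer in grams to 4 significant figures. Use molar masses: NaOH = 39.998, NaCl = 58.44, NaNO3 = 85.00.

53.30 g

n(NaOH) = 25.080 / 39.998 = 0.62703 mol.
Step 1 gives a 1:1 ratio of NaOH to NaCl, so n(NaCl) = 0.62703 mol.
In step 2 the NaCl:NaNO3 ratio is 1:1, so n(NaNO3) = 0.62703 mol.
Mass of NaNO3 = 0.62703 × 85.00 = 53.298 g.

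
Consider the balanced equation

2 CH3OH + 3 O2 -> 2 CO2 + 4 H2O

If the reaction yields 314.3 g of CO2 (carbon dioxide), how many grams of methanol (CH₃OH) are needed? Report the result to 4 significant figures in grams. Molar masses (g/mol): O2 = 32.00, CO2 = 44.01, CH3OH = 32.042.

n(CO2) = 314.30 g / 44.01 g/mol = 7.1416 mol.
From the equation the CO2:CH3OH mole ratio is 2:2, so n(CH3OH) = 7.1416 × 2/2 = 7.1416 mol.
Mass of CH3OH = 7.1416 mol × 32.042 g/mol = 228.83 g.

228.8 g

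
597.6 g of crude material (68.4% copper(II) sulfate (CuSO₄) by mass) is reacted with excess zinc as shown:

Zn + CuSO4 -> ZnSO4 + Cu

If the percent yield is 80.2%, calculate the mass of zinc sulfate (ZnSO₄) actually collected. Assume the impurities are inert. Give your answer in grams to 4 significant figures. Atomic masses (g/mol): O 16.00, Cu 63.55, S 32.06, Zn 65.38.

331.6 g

Pure CuSO4 available = 597.6 g × 0.684 = 408.76 g.
M(CuSO4) = 63.55 + 32.06 + 4(16.00) = 159.61 g/mol.
M(ZnSO4) = 65.38 + 32.06 + 4(16.00) = 161.44 g/mol.
n(CuSO4) = 408.76 g / 159.61 g/mol = 2.5610 mol.
From the equation the CuSO4:ZnSO4 mole ratio is 1:1, so n(ZnSO4) = 2.5610 × 1/1 = 2.5610 mol.
Mass of ZnSO4 = 2.5610 mol × 161.44 g/mol = 413.44 g.
Actual mass collected = 413.44 g × 0.802 = 331.58 g.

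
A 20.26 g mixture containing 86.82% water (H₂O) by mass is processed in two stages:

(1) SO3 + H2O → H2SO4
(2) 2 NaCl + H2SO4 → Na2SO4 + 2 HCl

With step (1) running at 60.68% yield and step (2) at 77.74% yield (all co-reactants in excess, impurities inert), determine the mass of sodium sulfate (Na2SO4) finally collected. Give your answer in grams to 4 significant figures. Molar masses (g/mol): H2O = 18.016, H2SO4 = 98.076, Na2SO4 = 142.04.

65.42 g

Pure H2O = 20.26 × 0.8682 = 17.590 g.
n(H2O) = 17.590 / 18.016 = 0.97634 mol.
Step 1 (H2O:H2SO4 = 1:1): theoretical n(H2SO4) = 0.97634 mol; at 60.68% yield, n(H2SO4) = 0.59244 mol.
Step 2 (H2SO4:Na2SO4 = 1:1): theoretical n(Na2SO4) = 0.59244 mol, so theoretical mass = 0.59244 × 142.04 = 84.151 g.
At 77.74% yield, actual mass of Na2SO4 = 84.151 × 0.7774 = 65.419 g.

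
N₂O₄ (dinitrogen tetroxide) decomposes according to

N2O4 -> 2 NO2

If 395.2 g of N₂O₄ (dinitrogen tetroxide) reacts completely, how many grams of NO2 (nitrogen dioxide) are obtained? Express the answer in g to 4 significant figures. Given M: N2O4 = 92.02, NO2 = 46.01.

n(N2O4) = 395.20 g / 92.02 g/mol = 4.2947 mol.
From the equation the N2O4:NO2 mole ratio is 1:2, so n(NO2) = 4.2947 × 2/1 = 8.5894 mol.
Mass of NO2 = 8.5894 mol × 46.01 g/mol = 395.20 g.

395.2 g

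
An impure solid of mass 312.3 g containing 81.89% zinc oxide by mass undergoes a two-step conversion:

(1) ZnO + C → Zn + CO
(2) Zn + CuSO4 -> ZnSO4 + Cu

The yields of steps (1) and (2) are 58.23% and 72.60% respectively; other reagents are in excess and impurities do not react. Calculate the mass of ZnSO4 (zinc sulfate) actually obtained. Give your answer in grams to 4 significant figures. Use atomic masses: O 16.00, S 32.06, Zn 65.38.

214.5 g

Pure ZnO = 312.3 × 0.8189 = 255.74 g.
M(ZnO) = 65.38 + 16.00 = 81.38 g/mol.
M(ZnSO4) = 65.38 + 32.06 + 4(16.00) = 161.44 g/mol.
n(ZnO) = 255.74 / 81.38 = 3.1426 mol.
Step 1 (ZnO:Zn = 1:1): theoretical n(Zn) = 3.1426 mol; at 58.23% yield, n(Zn) = 1.8299 mol.
Step 2 (Zn:ZnSO4 = 1:1): theoretical n(ZnSO4) = 1.8299 mol, so theoretical mass = 1.8299 × 161.44 = 295.42 g.
At 72.60% yield, actual mass of ZnSO4 = 295.42 × 0.7260 = 214.48 g.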